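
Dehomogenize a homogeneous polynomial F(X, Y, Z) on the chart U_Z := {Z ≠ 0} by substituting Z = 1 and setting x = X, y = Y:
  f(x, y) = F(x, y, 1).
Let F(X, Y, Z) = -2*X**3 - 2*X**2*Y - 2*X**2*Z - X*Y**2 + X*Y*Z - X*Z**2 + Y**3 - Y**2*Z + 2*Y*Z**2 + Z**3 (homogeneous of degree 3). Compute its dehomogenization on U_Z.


f(x, y) = -2*x**3 - 2*x**2*y - 2*x**2 - x*y**2 + x*y - x + y**3 - y**2 + 2*y + 1

On U_Z we set Z = 1. Each monomial c·X^i·Y^j·Z^k in F becomes c·x^i·y^j·1^k = c·x^i·y^j.
Substituting Z = 1: F(X, Y, 1) = -2*x**3 - 2*x**2*y - 2*x**2 - x*y**2 + x*y - x + y**3 - y**2 + 2*y + 1.
Note: deg(f) ≤ deg(F) = 3; strict inequality happens when F is divisible by Z (lost terms).


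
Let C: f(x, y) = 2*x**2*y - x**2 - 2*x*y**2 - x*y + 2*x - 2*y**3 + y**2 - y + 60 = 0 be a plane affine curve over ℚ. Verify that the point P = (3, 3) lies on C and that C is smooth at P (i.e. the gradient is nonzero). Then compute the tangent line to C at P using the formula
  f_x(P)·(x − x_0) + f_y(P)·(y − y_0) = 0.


Tangent line at P: 11*x - 70*y + 177 = 0.

Step 1: f(3, 3) = 0, so P lies on C.
Step 2: partial derivatives
  f_x(x, y) = 4*x*y - 2*x - 2*y**2 - y + 2, f_y(x, y) = 2*x**2 - 4*x*y - x - 6*y**2 + 2*y - 1.
  f_x(P) = 11, f_y(P) = -70 (gradient nonzero, so P is smooth).
Step 3: tangent line at P: 11·(x − 3) + -70·(y − 3) = 0.
Expanding: 11*x - 70*y + 177 = 0.


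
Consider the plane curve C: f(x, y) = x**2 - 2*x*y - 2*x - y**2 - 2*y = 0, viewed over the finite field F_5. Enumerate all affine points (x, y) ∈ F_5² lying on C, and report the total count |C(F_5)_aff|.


Affine F_5-points: {(0, 0), (0, 3), (2, 0), (2, 4), (3, 3), (3, 4)}; count = 6.

For each of the 25 pairs (x, y) ∈ F_5², evaluate f(x, y) mod 5. Record the zeros.
  x = 0: [0↦0, 1↦2, 2↦2, 3↦0, 4↦1]  zeros at y ∈ {0, 3}
  x = 1: [0↦4, 1↦4, 2↦2, 3↦3, 4↦2]  zeros at y ∈ ∅
  x = 2: [0↦0, 1↦3, 2↦4, 3↦3, 4↦0]  zeros at y ∈ {0, 4}
  x = 3: [0↦3, 1↦4, 2↦3, 3↦0, 4↦0]  zeros at y ∈ {3, 4}
  x = 4: [0↦3, 1↦2, 2↦4, 3↦4, 4↦2]  zeros at y ∈ ∅
Collecting zeros: affine points = {(0, 0), (0, 3), (2, 0), (2, 4), (3, 3), (3, 4)}.
Total count |C(F_5)_aff| = 6.


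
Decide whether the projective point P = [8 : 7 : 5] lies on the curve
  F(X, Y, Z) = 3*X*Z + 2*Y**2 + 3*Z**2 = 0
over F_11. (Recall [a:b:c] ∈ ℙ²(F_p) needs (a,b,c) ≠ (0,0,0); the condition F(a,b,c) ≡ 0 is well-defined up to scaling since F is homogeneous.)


F(8,7,5) ≡ 7 (mod 11); P is NOT on the curve.

Evaluate F(8, 7, 5) term-by-term (mod 11).
  3*X*Z ↦ 3·8·1·5 = 120
  2*Y**2 ↦ 2·1·49·1 = 98
  3*Z**2 ↦ 3·1·1·25 = 75
Sum: F(8, 7, 5) = (120) + (98) + (75) = 293.
Reducing mod 11: 293 ≡ 7 (mod 11).
Since F(a, b, c) ≡ 7 ≠ 0 (mod 11), P does NOT lie on the curve.


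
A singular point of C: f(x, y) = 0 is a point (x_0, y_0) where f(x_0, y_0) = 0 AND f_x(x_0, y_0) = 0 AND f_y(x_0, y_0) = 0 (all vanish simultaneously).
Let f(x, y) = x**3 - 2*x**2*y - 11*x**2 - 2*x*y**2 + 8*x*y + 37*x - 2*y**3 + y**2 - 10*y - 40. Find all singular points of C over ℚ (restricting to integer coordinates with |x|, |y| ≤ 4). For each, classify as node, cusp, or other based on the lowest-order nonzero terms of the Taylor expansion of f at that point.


Singular points: {(3, -1)}; classification: cusp.

Compute partial derivatives:
  f_x = 3*x**2 - 4*x*y - 22*x - 2*y**2 + 8*y + 37.
  f_y = -2*x**2 - 4*x*y + 8*x - 6*y**2 + 2*y - 10.
Scan x_0 ∈ {−4, ..., 4}. For each x_0, f_y(x_0, y) is a polynomial in y; find its integer roots y ∈ {−4, ..., 4}, then test f_x and f at those candidates.
  x = -4: f_y(-4, y) = -6*y**2 + 18*y - 74; no integer root y with |y| ≤ 4.
  x = -3: f_y(-3, y) = -6*y**2 + 14*y - 52; no integer root y with |y| ≤ 4.
  x = -2: f_y(-2, y) = -6*y**2 + 10*y - 34; no integer root y with |y| ≤ 4.
  x = -1: f_y(-1, y) = -6*y**2 + 6*y - 20; no integer root y with |y| ≤ 4.
  x = 0: f_y(0, y) = -6*y**2 + 2*y - 10; no integer root y with |y| ≤ 4.
  x = 1: f_y(1, y) = -6*y**2 - 2*y - 4; no integer root y with |y| ≤ 4.
  x = 2: f_y(2, y) = -6*y**2 - 6*y - 2; no integer root y with |y| ≤ 4.
  x = 3: f_y(3, y) = -6*y**2 - 10*y - 4; vanishes at y ∈ {-1}. (3, -1): f_x = 0, f = 0 — SINGULAR.
  x = 4: f_y(4, y) = -6*y**2 - 14*y - 10; no integer root y with |y| ≤ 4.
Only singular point on the grid: (3, -1).
Classify: substitute x = 3 + u, y = -1 + v and expand: f = u**3 - 2*u**2*v - 2*u*v**2 - 2*v**3 + v**2.
No constant or linear terms (consistent with a singular point). Quadratic part: v**2. Cubic part: u**3 - 2*u**2*v - 2*u*v**2 - 2*v**3.
The quadratic part v**2 is a perfect square, so there is a single (double) tangent line v = 0, i.e. y = -1. Restricting the cubic part to that line (v = 0) leaves u**3 ≠ 0, so f is not divisible by v and the branch is v² ≈ -u**3 to lowest order — this is a cusp.
Classification: cusp.


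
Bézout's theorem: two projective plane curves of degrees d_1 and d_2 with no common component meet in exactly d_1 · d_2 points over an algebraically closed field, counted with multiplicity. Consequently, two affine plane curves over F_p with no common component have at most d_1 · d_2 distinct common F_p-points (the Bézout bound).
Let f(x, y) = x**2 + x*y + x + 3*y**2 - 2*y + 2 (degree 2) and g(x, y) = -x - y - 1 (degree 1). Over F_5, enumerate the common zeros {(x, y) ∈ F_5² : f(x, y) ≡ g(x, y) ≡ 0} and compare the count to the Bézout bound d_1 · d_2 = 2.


Common zeros: {(2, 2)}; count = 1; Bézout bound = 2.

deg(f) = 2, deg(g) = 1, so Bézout bound = 2.
Scan x ∈ F_5. For each x, list the y ∈ F_5 with f(x, y) ≡ 0 and those with g(x, y) ≡ 0 (mod 5); the common zeros in that column are the intersection.
  x = 0: f ≡ 0 at y ∈ {2}; g ≡ 0 at y ∈ {4}; common: ∅.
  x = 1: f ≡ 0 at y ∈ ∅; g ≡ 0 at y ∈ {3}; common: ∅.
  x = 2: f ≡ 0 at y ∈ {2, 3}; g ≡ 0 at y ∈ {2}; common: {2}.
  x = 3: f ≡ 0 at y ∈ ∅; g ≡ 0 at y ∈ {1}; common: ∅.
  x = 4: f ≡ 0 at y ∈ {3}; g ≡ 0 at y ∈ {0}; common: ∅.
Collecting: common zeros = {(2, 2)}, so the count is 1.
Comparison with the Bézout bound: 1 ≤ 2 = deg(f)·deg(g), as expected for curves with no common component (the affine F_5-count falls short of the bound because intersections may lie at infinity, over extension fields, or carry multiplicity).


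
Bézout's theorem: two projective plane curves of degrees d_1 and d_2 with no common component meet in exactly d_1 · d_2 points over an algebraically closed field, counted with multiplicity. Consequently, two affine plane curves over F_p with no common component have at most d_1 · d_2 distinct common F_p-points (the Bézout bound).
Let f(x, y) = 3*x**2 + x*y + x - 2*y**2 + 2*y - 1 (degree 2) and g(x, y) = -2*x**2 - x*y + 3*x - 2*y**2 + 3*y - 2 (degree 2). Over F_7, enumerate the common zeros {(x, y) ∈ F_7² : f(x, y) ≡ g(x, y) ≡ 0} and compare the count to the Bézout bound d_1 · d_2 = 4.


Common zeros: {(2, 6)}; count = 1; Bézout bound = 4.

deg(f) = 2, deg(g) = 2, so Bézout bound = 4.
Scan x ∈ F_7. For each x, list the y ∈ F_7 with f(x, y) ≡ 0 and those with g(x, y) ≡ 0 (mod 7); the common zeros in that column are the intersection.
  x = 0: f ≡ 0 at y ∈ ∅; g ≡ 0 at y ∈ {6}; common: ∅.
  x = 1: f ≡ 0 at y ∈ ∅; g ≡ 0 at y ∈ ∅; common: ∅.
  x = 2: f ≡ 0 at y ∈ {3, 6}; g ≡ 0 at y ∈ {5, 6}; common: {6}.
  x = 3: f ≡ 0 at y ∈ ∅; g ≡ 0 at y ∈ ∅; common: ∅.
  x = 4: f ≡ 0 at y ∈ ∅; g ≡ 0 at y ∈ {5}; common: ∅.
  x = 5: f ≡ 0 at y ∈ {1, 6}; g ≡ 0 at y ∈ {2, 4}; common: ∅.
  x = 6: f ≡ 0 at y ∈ {1, 3}; g ≡ 0 at y ∈ {0, 2}; common: ∅.
Collecting: common zeros = {(2, 6)}, so the count is 1.
Comparison with the Bézout bound: 1 ≤ 4 = deg(f)·deg(g), as expected for curves with no common component (the affine F_7-count falls short of the bound because intersections may lie at infinity, over extension fields, or carry multiplicity).


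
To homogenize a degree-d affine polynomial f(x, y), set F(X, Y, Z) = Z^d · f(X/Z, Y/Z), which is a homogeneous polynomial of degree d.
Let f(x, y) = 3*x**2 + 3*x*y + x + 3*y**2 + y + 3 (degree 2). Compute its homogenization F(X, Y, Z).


F(X, Y, Z) = 3*X**2 + 3*X*Y + X*Z + 3*Y**2 + Y*Z + 3*Z**2

deg(f) = 2.
Substitute x = X/Z, y = Y/Z into f, then multiply by Z^2.
  monomial 3·x^2·y^0 ↦ 3·X^2·Y^0·Z^0.
  monomial 3·x^1·y^1 ↦ 3·X^1·Y^1·Z^0.
  monomial 1·x^1·y^0 ↦ 1·X^1·Y^0·Z^1.
  monomial 3·x^0·y^2 ↦ 3·X^0·Y^2·Z^0.
  monomial 1·x^0·y^1 ↦ 1·X^0·Y^1·Z^1.
  monomial 3·x^0·y^0 ↦ 3·X^0·Y^0·Z^2.
Collecting: F(X, Y, Z) = 3*X**2 + 3*X*Y + X*Z + 3*Y**2 + Y*Z + 3*Z**2.


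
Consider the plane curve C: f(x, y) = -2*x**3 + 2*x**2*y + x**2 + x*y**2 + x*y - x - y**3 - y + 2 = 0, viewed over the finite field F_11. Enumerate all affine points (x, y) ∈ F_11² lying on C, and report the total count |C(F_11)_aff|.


Affine F_11-points: {(0, 1), (0, 4), (0, 6), (1, 0), (1, 2), (1, 10), (3, 9), (4, 3), (5, 9), (6, 8), (7, 9)}; count = 11.

For each of the 121 pairs (x, y) ∈ F_11², evaluate f(x, y) mod 11. Record the zeros.
  x = 0: [0↦2, 1↦0, 2↦3, 3↦5, 4↦0, 5↦4, 6↦0, 7↦4, 8↦10, 9↦1, 10↦4]  zeros at y ∈ {1, 4, 6}
  x = 1: [0↦0, 1↦2, 2↦0, 3↦10, 4↦4, 5↦9, 6↦8, 7↦6, 8↦8, 9↦8, 10↦0]  zeros at y ∈ {0, 2, 10}
  x = 2: [0↦10, 1↦9, 2↦6, 3↦6, 4↦3, 5↦2, 6↦8, 7↦4, 8↦6, 9↦8, 10↦4]  zeros at y ∈ ∅
  x = 3: [0↦9, 1↦9, 2↦9, 3↦3, 4↦7, 5↦4, 6↦10, 7↦8, 8↦3, 9↦0, 10↦4]  zeros at y ∈ {9}
  x = 4: [0↦7, 1↦1, 2↦8, 3↦0, 4↦4, 5↦3, 6↦2, 7↦6, 8↦9, 9↦5, 10↦10]  zeros at y ∈ {3}
  x = 5: [0↦3, 1↦6, 2↦2, 3↦7, 4↦4, 5↦9, 6↦5, 7↦8, 8↦1, 9↦0, 10↦10]  zeros at y ∈ {9}
  x = 6: [0↦7, 1↦1, 2↦1, 3↦1, 4↦6, 5↦10, 6↦7, 7↦2, 8↦0, 9↦6, 10↦3]  zeros at y ∈ {8}
  x = 7: [0↦7, 1↦7, 2↦4, 3↦3, 4↦9, 5↦5, 6↦7, 7↦9, 8↦5, 9↦0, 10↦10]  zeros at y ∈ {9}
  x = 8: [0↦2, 1↦1, 2↦10, 3↦1, 4↦1, 5↦4, 6↦4, 7↦6, 8↦4, 9↦3, 10↦8]  zeros at y ∈ ∅
  x = 9: [0↦2, 1↦4, 2↦7, 3↦5, 4↦3, 5↦6, 6↦8, 7↦3, 8↦7, 9↦3, 10↦7]  zeros at y ∈ ∅
  x = 10: [0↦6, 1↦4, 2↦5, 3↦3, 4↦3, 5↦10, 6↦7, 7↦10, 8↦2, 9↦10, 10↦6]  zeros at y ∈ ∅
Collecting zeros: affine points = {(0, 1), (0, 4), (0, 6), (1, 0), (1, 2), (1, 10), (3, 9), (4, 3), (5, 9), (6, 8), (7, 9)}.
Total count |C(F_11)_aff| = 11.


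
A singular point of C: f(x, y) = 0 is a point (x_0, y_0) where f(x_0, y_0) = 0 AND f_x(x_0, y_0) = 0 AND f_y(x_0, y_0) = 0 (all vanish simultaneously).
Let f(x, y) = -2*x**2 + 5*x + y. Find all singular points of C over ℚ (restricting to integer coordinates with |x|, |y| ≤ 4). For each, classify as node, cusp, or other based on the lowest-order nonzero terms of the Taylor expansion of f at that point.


No singular points in the scanned grid; C is smooth there.

Compute partial derivatives:
  f_x = 5 - 4*x.
  f_y = 1.
f_y = 1 is a nonzero constant, so f_y never vanishes: no point (x, y) can satisfy f = f_x = f_y = 0. In particular no (x, y) ∈ {−4, ..., 4}² is singular; the curve is smooth.


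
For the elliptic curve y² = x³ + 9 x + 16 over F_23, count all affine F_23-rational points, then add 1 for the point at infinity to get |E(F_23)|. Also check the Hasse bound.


Affine points = {(0, 4), (0, 19), (1, 7), (1, 16), (3, 1), (3, 22), (4, 1), (4, 22), (5, 5), (5, 18), (7, 10), (7, 13), (8, 5), (8, 18), (10, 5), (10, 18), (12, 9), (12, 14), (16, 1), (16, 22), (19, 10), (19, 13), (20, 10), (20, 13), (21, 6), (21, 17), (22, 11), (22, 12)}; affine count = 28; |E(F_23)| = 29.

Discriminant check: Δ ∝ 4a³ + 27b² = 4·9³ + 27·16² = 4·729 + 27·256 ≡ 7 (mod 23). Nonzero ⇒ E is nonsingular.
For each x ∈ F_23, compute rhs = x³ + 9·x + 16 mod 23, then count y ∈ F_23 with y² ≡ rhs.
  x = 0: rhs = 16, matching y values: 4, 19 (2 points).
  x = 1: rhs = 3, matching y values: 7, 16 (2 points).
  x = 2: rhs = 19, matching y values: none (0 points).
  x = 3: rhs = 1, matching y values: 1, 22 (2 points).
  x = 4: rhs = 1, matching y values: 1, 22 (2 points).
  x = 5: rhs = 2, matching y values: 5, 18 (2 points).
  x = 6: rhs = 10, matching y values: none (0 points).
  x = 7: rhs = 8, matching y values: 10, 13 (2 points).
  x = 8: rhs = 2, matching y values: 5, 18 (2 points).
  x = 9: rhs = 21, matching y values: none (0 points).
  x = 10: rhs = 2, matching y values: 5, 18 (2 points).
  x = 11: rhs = 20, matching y values: none (0 points).
  x = 12: rhs = 12, matching y values: 9, 14 (2 points).
  x = 13: rhs = 7, matching y values: none (0 points).
  x = 14: rhs = 11, matching y values: none (0 points).
  x = 15: rhs = 7, matching y values: none (0 points).
  x = 16: rhs = 1, matching y values: 1, 22 (2 points).
  x = 17: rhs = 22, matching y values: none (0 points).
  x = 18: rhs = 7, matching y values: none (0 points).
  x = 19: rhs = 8, matching y values: 10, 13 (2 points).
  x = 20: rhs = 8, matching y values: 10, 13 (2 points).
  x = 21: rhs = 13, matching y values: 6, 17 (2 points).
  x = 22: rhs = 6, matching y values: 11, 12 (2 points).
Total affine count: 28.
Full point count |E(F_23)| = 28 + 1 = 29.
Hasse bound: |29 − (23+1)| = |5| = 5 ≤ 2√23 ≈ 9.5917 ✓.


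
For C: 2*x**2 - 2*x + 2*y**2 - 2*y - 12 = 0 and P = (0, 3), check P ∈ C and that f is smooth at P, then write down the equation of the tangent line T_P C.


Tangent line at P: -2*x + 10*y - 30 = 0.

Step 1: f(0, 3) = 0, so P lies on C.
Step 2: partial derivatives
  f_x(x, y) = 4*x - 2, f_y(x, y) = 4*y - 2.
  f_x(P) = -2, f_y(P) = 10 (gradient nonzero, so P is smooth).
Step 3: tangent line at P: -2·(x − 0) + 10·(y − 3) = 0.
Expanding: -2*x + 10*y - 30 = 0.


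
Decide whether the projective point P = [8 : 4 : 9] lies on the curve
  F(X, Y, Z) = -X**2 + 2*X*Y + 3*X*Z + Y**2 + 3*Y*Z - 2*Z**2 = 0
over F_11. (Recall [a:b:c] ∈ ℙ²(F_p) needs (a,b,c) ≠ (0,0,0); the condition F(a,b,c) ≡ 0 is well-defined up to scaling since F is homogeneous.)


F(8,4,9) ≡ 2 (mod 11); P is NOT on the curve.

Evaluate F(8, 4, 9) term-by-term (mod 11).
  -X**2 ↦ -1·64·1·1 = -64
  2*X*Y ↦ 2·8·4·1 = 64
  3*X*Z ↦ 3·8·1·9 = 216
  Y**2 ↦ 1·1·16·1 = 16
  3*Y*Z ↦ 3·1·4·9 = 108
  -2*Z**2 ↦ -2·1·1·81 = -162
Sum: F(8, 4, 9) = (-64) + (64) + (216) + (16) + (108) + (-162) = 178.
Reducing mod 11: 178 ≡ 2 (mod 11).
Since F(a, b, c) ≡ 2 ≠ 0 (mod 11), P does NOT lie on the curve.


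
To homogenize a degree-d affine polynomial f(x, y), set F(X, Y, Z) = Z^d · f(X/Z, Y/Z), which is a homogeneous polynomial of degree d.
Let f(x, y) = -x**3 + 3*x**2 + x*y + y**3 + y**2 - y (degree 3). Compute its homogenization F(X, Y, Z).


F(X, Y, Z) = -X**3 + 3*X**2*Z + X*Y*Z + Y**3 + Y**2*Z - Y*Z**2

deg(f) = 3.
Substitute x = X/Z, y = Y/Z into f, then multiply by Z^3.
  monomial -1·x^3·y^0 ↦ -1·X^3·Y^0·Z^0.
  monomial 3·x^2·y^0 ↦ 3·X^2·Y^0·Z^1.
  monomial 1·x^1·y^1 ↦ 1·X^1·Y^1·Z^1.
  monomial 1·x^0·y^3 ↦ 1·X^0·Y^3·Z^0.
  monomial 1·x^0·y^2 ↦ 1·X^0·Y^2·Z^1.
  monomial -1·x^0·y^1 ↦ -1·X^0·Y^1·Z^2.
Collecting: F(X, Y, Z) = -X**3 + 3*X**2*Z + X*Y*Z + Y**3 + Y**2*Z - Y*Z**2.


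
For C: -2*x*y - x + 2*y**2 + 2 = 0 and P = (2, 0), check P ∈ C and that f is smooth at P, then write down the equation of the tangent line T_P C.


Tangent line at P: -x - 4*y + 2 = 0.

Step 1: f(2, 0) = 0, so P lies on C.
Step 2: partial derivatives
  f_x(x, y) = -2*y - 1, f_y(x, y) = -2*x + 4*y.
  f_x(P) = -1, f_y(P) = -4 (gradient nonzero, so P is smooth).
Step 3: tangent line at P: -1·(x − 2) + -4·(y − 0) = 0.
Expanding: -x - 4*y + 2 = 0.


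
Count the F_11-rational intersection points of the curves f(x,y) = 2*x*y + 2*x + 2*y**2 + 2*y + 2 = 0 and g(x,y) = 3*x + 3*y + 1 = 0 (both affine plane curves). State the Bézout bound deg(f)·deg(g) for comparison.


Common zeros: {(5, 2)}; count = 1; Bézout bound = 2.

deg(f) = 2, deg(g) = 1, so Bézout bound = 2.
Scan x ∈ F_11. For each x, list the y ∈ F_11 with f(x, y) ≡ 0 and those with g(x, y) ≡ 0 (mod 11); the common zeros in that column are the intersection.
  x = 0: f ≡ 0 at y ∈ ∅; g ≡ 0 at y ∈ {7}; common: ∅.
  x = 1: f ≡ 0 at y ∈ ∅; g ≡ 0 at y ∈ {6}; common: ∅.
  x = 2: f ≡ 0 at y ∈ ∅; g ≡ 0 at y ∈ {5}; common: ∅.
  x = 3: f ≡ 0 at y ∈ {9}; g ≡ 0 at y ∈ {4}; common: ∅.
  x = 4: f ≡ 0 at y ∈ {1, 5}; g ≡ 0 at y ∈ {3}; common: ∅.
  x = 5: f ≡ 0 at y ∈ {2, 3}; g ≡ 0 at y ∈ {2}; common: {2}.
  x = 6: f ≡ 0 at y ∈ ∅; g ≡ 0 at y ∈ {1}; common: ∅.
  x = 7: f ≡ 0 at y ∈ ∅; g ≡ 0 at y ∈ {0}; common: ∅.
  x = 8: f ≡ 0 at y ∈ {6, 7}; g ≡ 0 at y ∈ {10}; common: ∅.
  x = 9: f ≡ 0 at y ∈ {4, 8}; g ≡ 0 at y ∈ {9}; common: ∅.
  x = 10: f ≡ 0 at y ∈ {0}; g ≡ 0 at y ∈ {8}; common: ∅.
Collecting: common zeros = {(5, 2)}, so the count is 1.
Comparison with the Bézout bound: 1 ≤ 2 = deg(f)·deg(g), as expected for curves with no common component (the affine F_11-count falls short of the bound because intersections may lie at infinity, over extension fields, or carry multiplicity).


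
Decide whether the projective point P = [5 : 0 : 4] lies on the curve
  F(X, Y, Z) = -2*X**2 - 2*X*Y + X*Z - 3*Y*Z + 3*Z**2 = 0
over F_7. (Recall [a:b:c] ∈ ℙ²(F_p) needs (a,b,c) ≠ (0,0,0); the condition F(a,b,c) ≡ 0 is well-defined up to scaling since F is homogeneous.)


F(5,0,4) ≡ 4 (mod 7); P is NOT on the curve.

Evaluate F(5, 0, 4) term-by-term (mod 7).
  -2*X**2 ↦ -2·25·1·1 = -50
  -2*X*Y ↦ -2·5·0·1 = 0
  X*Z ↦ 1·5·1·4 = 20
  -3*Y*Z ↦ -3·1·0·4 = 0
  3*Z**2 ↦ 3·1·1·16 = 48
Sum: F(5, 0, 4) = (-50) + (0) + (20) + (0) + (48) = 18.
Reducing mod 7: 18 ≡ 4 (mod 7).
Since F(a, b, c) ≡ 4 ≠ 0 (mod 7), P does NOT lie on the curve.


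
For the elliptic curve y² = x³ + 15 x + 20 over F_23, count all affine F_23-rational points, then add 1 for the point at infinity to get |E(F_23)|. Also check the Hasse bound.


Affine points = {(1, 6), (1, 17), (2, 9), (2, 14), (3, 0), (4, 11), (4, 12), (5, 6), (5, 17), (6, 2), (6, 21), (7, 10), (7, 13), (8, 10), (8, 13), (15, 3), (15, 20), (16, 3), (16, 20), (17, 6), (17, 17), (18, 2), (18, 21), (22, 2), (22, 21)}; affine count = 25; |E(F_23)| = 26.

Discriminant check: Δ ∝ 4a³ + 27b² = 4·15³ + 27·20² = 4·3375 + 27·400 ≡ 12 (mod 23). Nonzero ⇒ E is nonsingular.
For each x ∈ F_23, compute rhs = x³ + 15·x + 20 mod 23, then count y ∈ F_23 with y² ≡ rhs.
  x = 0: rhs = 20, matching y values: none (0 points).
  x = 1: rhs = 13, matching y values: 6, 17 (2 points).
  x = 2: rhs = 12, matching y values: 9, 14 (2 points).
  x = 3: rhs = 0, matching y values: 0 (1 points).
  x = 4: rhs = 6, matching y values: 11, 12 (2 points).
  x = 5: rhs = 13, matching y values: 6, 17 (2 points).
  x = 6: rhs = 4, matching y values: 2, 21 (2 points).
  x = 7: rhs = 8, matching y values: 10, 13 (2 points).
  x = 8: rhs = 8, matching y values: 10, 13 (2 points).
  x = 9: rhs = 10, matching y values: none (0 points).
  x = 10: rhs = 20, matching y values: none (0 points).
  x = 11: rhs = 21, matching y values: none (0 points).
  x = 12: rhs = 19, matching y values: none (0 points).
  x = 13: rhs = 20, matching y values: none (0 points).
  x = 14: rhs = 7, matching y values: none (0 points).
  x = 15: rhs = 9, matching y values: 3, 20 (2 points).
  x = 16: rhs = 9, matching y values: 3, 20 (2 points).
  x = 17: rhs = 13, matching y values: 6, 17 (2 points).
  x = 18: rhs = 4, matching y values: 2, 21 (2 points).
  x = 19: rhs = 11, matching y values: none (0 points).
  x = 20: rhs = 17, matching y values: none (0 points).
  x = 21: rhs = 5, matching y values: none (0 points).
  x = 22: rhs = 4, matching y values: 2, 21 (2 points).
Total affine count: 25.
Full point count |E(F_23)| = 25 + 1 = 26.
Hasse bound: |26 − (23+1)| = |2| = 2 ≤ 2√23 ≈ 9.5917 ✓.


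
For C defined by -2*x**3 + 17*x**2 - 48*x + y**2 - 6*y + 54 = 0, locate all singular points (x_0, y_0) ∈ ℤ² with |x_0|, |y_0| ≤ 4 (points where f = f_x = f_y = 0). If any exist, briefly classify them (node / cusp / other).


Singular points: {(3, 3)}; classification: node.

Compute partial derivatives:
  f_x = -6*x**2 + 34*x - 48.
  f_y = 2*y - 6.
Scan x_0 ∈ {−4, ..., 4}. For each x_0, f_y(x_0, y) is a polynomial in y; find its integer roots y ∈ {−4, ..., 4}, then test f_x and f at those candidates.
  x = -4: f_y(-4, y) = 2*y - 6; vanishes at y ∈ {3}. (-4, 3): f_x = -280 ≠ 0.
  x = -3: f_y(-3, y) = 2*y - 6; vanishes at y ∈ {3}. (-3, 3): f_x = -204 ≠ 0.
  x = -2: f_y(-2, y) = 2*y - 6; vanishes at y ∈ {3}. (-2, 3): f_x = -140 ≠ 0.
  x = -1: f_y(-1, y) = 2*y - 6; vanishes at y ∈ {3}. (-1, 3): f_x = -88 ≠ 0.
  x = 0: f_y(0, y) = 2*y - 6; vanishes at y ∈ {3}. (0, 3): f_x = -48 ≠ 0.
  x = 1: f_y(1, y) = 2*y - 6; vanishes at y ∈ {3}. (1, 3): f_x = -20 ≠ 0.
  x = 2: f_y(2, y) = 2*y - 6; vanishes at y ∈ {3}. (2, 3): f_x = -4 ≠ 0.
  x = 3: f_y(3, y) = 2*y - 6; vanishes at y ∈ {3}. (3, 3): f_x = 0, f = 0 — SINGULAR.
  x = 4: f_y(4, y) = 2*y - 6; vanishes at y ∈ {3}. (4, 3): f_x = -8 ≠ 0.
Only singular point on the grid: (3, 3).
Classify: substitute x = 3 + u, y = 3 + v and expand: f = -2*u**3 - u**2 + v**2.
No constant or linear terms (consistent with a singular point). Quadratic part: -u**2 + v**2. Cubic part: -2*u**3.
The quadratic part v**2 - u**2 = (v − u)(v + u) splits into two distinct linear factors, so there are two distinct tangent lines y − 3 = ±(x − 3) — this is a node (ordinary double point).
Classification: node.


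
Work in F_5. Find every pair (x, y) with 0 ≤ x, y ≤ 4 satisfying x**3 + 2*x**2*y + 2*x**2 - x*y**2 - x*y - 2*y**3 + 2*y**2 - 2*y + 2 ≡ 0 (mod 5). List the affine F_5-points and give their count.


Affine F_5-points: {(0, 1), (0, 2), (0, 3), (1, 0), (2, 1), (2, 2), (3, 4), (4, 1)}; count = 8.

For each of the 25 pairs (x, y) ∈ F_5², evaluate f(x, y) mod 5. Record the zeros.
  x = 0: [0↦2, 1↦0, 2↦0, 3↦0, 4↦3]  zeros at y ∈ {1, 2, 3}
  x = 1: [0↦0, 1↦3, 2↦1, 3↦2, 4↦4]  zeros at y ∈ {0}
  x = 2: [0↦3, 1↦0, 2↦0, 3↦1, 4↦1]  zeros at y ∈ {1, 2}
  x = 3: [0↦2, 1↦2, 2↦3, 3↦3, 4↦0]  zeros at y ∈ {4}
  x = 4: [0↦3, 1↦0, 2↦1, 3↦4, 4↦2]  zeros at y ∈ {1}
Collecting zeros: affine points = {(0, 1), (0, 2), (0, 3), (1, 0), (2, 1), (2, 2), (3, 4), (4, 1)}.
Total count |C(F_5)_aff| = 8.


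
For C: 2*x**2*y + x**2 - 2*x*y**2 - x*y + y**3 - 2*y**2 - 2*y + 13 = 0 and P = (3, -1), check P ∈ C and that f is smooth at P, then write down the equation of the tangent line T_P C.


Tangent line at P: -7*x + 32*y + 53 = 0.

Step 1: f(3, -1) = 0, so P lies on C.
Step 2: partial derivatives
  f_x(x, y) = 4*x*y + 2*x - 2*y**2 - y, f_y(x, y) = 2*x**2 - 4*x*y - x + 3*y**2 - 4*y - 2.
  f_x(P) = -7, f_y(P) = 32 (gradient nonzero, so P is smooth).
Step 3: tangent line at P: -7·(x − 3) + 32·(y − -1) = 0.
Expanding: -7*x + 32*y + 53 = 0.


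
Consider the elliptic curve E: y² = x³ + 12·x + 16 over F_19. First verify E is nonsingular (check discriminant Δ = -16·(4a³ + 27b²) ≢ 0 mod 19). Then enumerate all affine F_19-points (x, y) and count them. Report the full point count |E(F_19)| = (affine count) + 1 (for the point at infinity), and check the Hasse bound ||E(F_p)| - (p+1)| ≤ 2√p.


Affine points = {(0, 4), (0, 15), (5, 7), (5, 12), (6, 0), (7, 5), (7, 14), (8, 4), (8, 15), (9, 6), (9, 13), (11, 4), (11, 15), (12, 8), (12, 11)}; affine count = 15; |E(F_19)| = 16.

Discriminant check: Δ ∝ 4a³ + 27b² = 4·12³ + 27·16² = 4·1728 + 27·256 ≡ 11 (mod 19). Nonzero ⇒ E is nonsingular.
For each x ∈ F_19, compute rhs = x³ + 12·x + 16 mod 19, then count y ∈ F_19 with y² ≡ rhs.
  x = 0: rhs = 16, matching y values: 4, 15 (2 points).
  x = 1: rhs = 10, matching y values: none (0 points).
  x = 2: rhs = 10, matching y values: none (0 points).
  x = 3: rhs = 3, matching y values: none (0 points).
  x = 4: rhs = 14, matching y values: none (0 points).
  x = 5: rhs = 11, matching y values: 7, 12 (2 points).
  x = 6: rhs = 0, matching y values: 0 (1 points).
  x = 7: rhs = 6, matching y values: 5, 14 (2 points).
  x = 8: rhs = 16, matching y values: 4, 15 (2 points).
  x = 9: rhs = 17, matching y values: 6, 13 (2 points).
  x = 10: rhs = 15, matching y values: none (0 points).
  x = 11: rhs = 16, matching y values: 4, 15 (2 points).
  x = 12: rhs = 7, matching y values: 8, 11 (2 points).
  x = 13: rhs = 13, matching y values: none (0 points).
  x = 14: rhs = 2, matching y values: none (0 points).
  x = 15: rhs = 18, matching y values: none (0 points).
  x = 16: rhs = 10, matching y values: none (0 points).
  x = 17: rhs = 3, matching y values: none (0 points).
  x = 18: rhs = 3, matching y values: none (0 points).
Total affine count: 15.
Full point count |E(F_19)| = 15 + 1 = 16.
Hasse bound: |16 − (19+1)| = |-4| = 4 ≤ 2√19 ≈ 8.7178 ✓.


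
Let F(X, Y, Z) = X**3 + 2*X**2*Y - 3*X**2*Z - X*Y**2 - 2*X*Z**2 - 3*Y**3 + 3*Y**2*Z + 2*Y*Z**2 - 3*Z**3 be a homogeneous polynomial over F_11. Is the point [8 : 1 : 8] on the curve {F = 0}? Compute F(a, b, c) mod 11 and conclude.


F(8,1,8) ≡ 7 (mod 11); P is NOT on the curve.

Evaluate F(8, 1, 8) term-by-term (mod 11).
  X**3 ↦ 1·512·1·1 = 512
  2*X**2*Y ↦ 2·64·1·1 = 128
  -3*X**2*Z ↦ -3·64·1·8 = -1536
  -X*Y**2 ↦ -1·8·1·1 = -8
  -2*X*Z**2 ↦ -2·8·1·64 = -1024
  -3*Y**3 ↦ -3·1·1·1 = -3
  3*Y**2*Z ↦ 3·1·1·8 = 24
  2*Y*Z**2 ↦ 2·1·1·64 = 128
  -3*Z**3 ↦ -3·1·1·512 = -1536
Sum: F(8, 1, 8) = (512) + (128) + (-1536) + (-8) + (-1024) + (-3) + (24) + (128) + (-1536) = -3315.
Reducing mod 11: -3315 ≡ 7 (mod 11).
Since F(a, b, c) ≡ 7 ≠ 0 (mod 11), P does NOT lie on the curve.


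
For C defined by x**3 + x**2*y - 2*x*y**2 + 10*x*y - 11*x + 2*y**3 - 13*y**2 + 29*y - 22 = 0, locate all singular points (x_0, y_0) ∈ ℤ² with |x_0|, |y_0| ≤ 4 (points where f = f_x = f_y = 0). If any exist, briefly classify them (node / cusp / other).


Singular points: {(-1, 2)}; classification: node.

Compute partial derivatives:
  f_x = 3*x**2 + 2*x*y - 2*y**2 + 10*y - 11.
  f_y = x**2 - 4*x*y + 10*x + 6*y**2 - 26*y + 29.
Scan x_0 ∈ {−4, ..., 4}. For each x_0, f_y(x_0, y) is a polynomial in y; find its integer roots y ∈ {−4, ..., 4}, then test f_x and f at those candidates.
  x = -4: f_y(-4, y) = 6*y**2 - 10*y + 5; no integer root y with |y| ≤ 4.
  x = -3: f_y(-3, y) = 6*y**2 - 14*y + 8; vanishes at y ∈ {1}. (-3, 1): f_x = 18 ≠ 0.
  x = -2: f_y(-2, y) = 6*y**2 - 18*y + 13; no integer root y with |y| ≤ 4.
  x = -1: f_y(-1, y) = 6*y**2 - 22*y + 20; vanishes at y ∈ {2}. (-1, 2): f_x = 0, f = 0 — SINGULAR.
  x = 0: f_y(0, y) = 6*y**2 - 26*y + 29; no integer root y with |y| ≤ 4.
  x = 1: f_y(1, y) = 6*y**2 - 30*y + 40; no integer root y with |y| ≤ 4.
  x = 2: f_y(2, y) = 6*y**2 - 34*y + 53; no integer root y with |y| ≤ 4.
  x = 3: f_y(3, y) = 6*y**2 - 38*y + 68; no integer root y with |y| ≤ 4.
  x = 4: f_y(4, y) = 6*y**2 - 42*y + 85; no integer root y with |y| ≤ 4.
Only singular point on the grid: (-1, 2).
Classify: substitute x = -1 + u, y = 2 + v and expand: f = u**3 + u**2*v - u**2 - 2*u*v**2 + 2*v**3 + v**2.
No constant or linear terms (consistent with a singular point). Quadratic part: -u**2 + v**2. Cubic part: u**3 + u**2*v - 2*u*v**2 + 2*v**3.
The quadratic part v**2 - u**2 = (v − u)(v + u) splits into two distinct linear factors, so there are two distinct tangent lines y − 2 = ±(x − -1) — this is a node (ordinary double point).
Classification: node.


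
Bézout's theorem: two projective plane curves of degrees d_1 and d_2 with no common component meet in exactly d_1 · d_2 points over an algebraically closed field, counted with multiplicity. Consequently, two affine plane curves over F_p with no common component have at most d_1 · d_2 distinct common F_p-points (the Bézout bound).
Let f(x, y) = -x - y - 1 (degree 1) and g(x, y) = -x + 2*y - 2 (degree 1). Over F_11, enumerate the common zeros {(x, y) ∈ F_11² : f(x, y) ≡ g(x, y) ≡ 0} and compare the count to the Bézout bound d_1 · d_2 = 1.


Common zeros: {(6, 4)}; count = 1; Bézout bound = 1.

deg(f) = 1, deg(g) = 1, so Bézout bound = 1.
Scan x ∈ F_11. For each x, list the y ∈ F_11 with f(x, y) ≡ 0 and those with g(x, y) ≡ 0 (mod 11); the common zeros in that column are the intersection.
  x = 0: f ≡ 0 at y ∈ {10}; g ≡ 0 at y ∈ {1}; common: ∅.
  x = 1: f ≡ 0 at y ∈ {9}; g ≡ 0 at y ∈ {7}; common: ∅.
  x = 2: f ≡ 0 at y ∈ {8}; g ≡ 0 at y ∈ {2}; common: ∅.
  x = 3: f ≡ 0 at y ∈ {7}; g ≡ 0 at y ∈ {8}; common: ∅.
  x = 4: f ≡ 0 at y ∈ {6}; g ≡ 0 at y ∈ {3}; common: ∅.
  x = 5: f ≡ 0 at y ∈ {5}; g ≡ 0 at y ∈ {9}; common: ∅.
  x = 6: f ≡ 0 at y ∈ {4}; g ≡ 0 at y ∈ {4}; common: {4}.
  x = 7: f ≡ 0 at y ∈ {3}; g ≡ 0 at y ∈ {10}; common: ∅.
  x = 8: f ≡ 0 at y ∈ {2}; g ≡ 0 at y ∈ {5}; common: ∅.
  x = 9: f ≡ 0 at y ∈ {1}; g ≡ 0 at y ∈ {0}; common: ∅.
  x = 10: f ≡ 0 at y ∈ {0}; g ≡ 0 at y ∈ {6}; common: ∅.
Collecting: common zeros = {(6, 4)}, so the count is 1.
Comparison with the Bézout bound: 1 ≤ 1 = deg(f)·deg(g), as expected for curves with no common component (the bound is attained).


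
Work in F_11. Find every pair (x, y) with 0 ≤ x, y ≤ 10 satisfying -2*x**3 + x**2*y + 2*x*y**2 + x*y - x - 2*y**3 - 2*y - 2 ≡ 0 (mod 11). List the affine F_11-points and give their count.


Affine F_11-points: {(0, 2), (4, 1), (6, 0), (8, 0), (9, 4), (10, 3)}; count = 6.

For each of the 121 pairs (x, y) ∈ F_11², evaluate f(x, y) mod 11. Record the zeros.
  x = 0: [0↦9, 1↦5, 2↦0, 3↦4, 4↦5, 5↦2, 6↦5, 7↦2, 8↦3, 9↦7, 10↦2]  zeros at y ∈ {2}
  x = 1: [0↦6, 1↦6, 2↦9, 3↦3, 4↦9, 5↦4, 6↦9, 7↦1, 8↦1, 9↦8, 10↦10]  zeros at y ∈ ∅
  x = 2: [0↦2, 1↦8, 2↦10, 3↦7, 4↦9, 5↦4, 6↦2, 7↦2, 8↦3, 9↦4, 10↦4]  zeros at y ∈ ∅
  x = 3: [0↦7, 1↦10, 2↦2, 3↦4, 4↦4, 5↦1, 6↦5, 7↦4, 8↦8, 9↦5, 10↦5]  zeros at y ∈ ∅
  x = 4: [0↦9, 1↦0, 2↦6, 3↦4, 4↦4, 5↦5, 6↦6, 7↦6, 8↦4, 9↦10, 10↦1]  zeros at y ∈ {1}
  x = 5: [0↦7, 1↦10, 2↦10, 3↦6, 4↦8, 5↦4, 6↦4, 7↦7, 8↦1, 9↦7, 10↦2]  zeros at y ∈ ∅
  x = 6: [0↦0, 1↦6, 2↦2, 3↦9, 4↦4, 5↦8, 6↦9, 7↦6, 8↦9, 9↦6, 10↦7]  zeros at y ∈ {0}
  x = 7: [0↦9, 1↦9, 2↦3, 3↦1, 4↦2, 5↦5, 6↦9, 7↦2, 8↦5, 9↦6, 10↦4]  zeros at y ∈ ∅
  x = 8: [0↦0, 1↦7, 2↦1, 3↦3, 4↦1, 5↦5, 6↦3, 7↦5, 8↦10, 9↦6, 10↦3]  zeros at y ∈ {0}
  x = 9: [0↦5, 1↦10, 2↦6, 3↦3, 4↦0, 5↦7, 6↦1, 7↦3, 8↦1, 9↦5, 10↦3]  zeros at y ∈ {4}
  x = 10: [0↦1, 1↦6, 2↦6, 3↦0, 4↦9, 5↦10, 6↦2, 7↦6, 8↦10, 9↦2, 10↦3]  zeros at y ∈ {3}
Collecting zeros: affine points = {(0, 2), (4, 1), (6, 0), (8, 0), (9, 4), (10, 3)}.
Total count |C(F_11)_aff| = 6.


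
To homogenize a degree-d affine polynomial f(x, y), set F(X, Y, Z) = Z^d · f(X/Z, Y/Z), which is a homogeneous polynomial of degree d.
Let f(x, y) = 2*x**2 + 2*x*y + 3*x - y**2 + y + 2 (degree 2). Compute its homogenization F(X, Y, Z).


F(X, Y, Z) = 2*X**2 + 2*X*Y + 3*X*Z - Y**2 + Y*Z + 2*Z**2

deg(f) = 2.
Substitute x = X/Z, y = Y/Z into f, then multiply by Z^2.
  monomial 2·x^2·y^0 ↦ 2·X^2·Y^0·Z^0.
  monomial 2·x^1·y^1 ↦ 2·X^1·Y^1·Z^0.
  monomial 3·x^1·y^0 ↦ 3·X^1·Y^0·Z^1.
  monomial -1·x^0·y^2 ↦ -1·X^0·Y^2·Z^0.
  monomial 1·x^0·y^1 ↦ 1·X^0·Y^1·Z^1.
  monomial 2·x^0·y^0 ↦ 2·X^0·Y^0·Z^2.
Collecting: F(X, Y, Z) = 2*X**2 + 2*X*Y + 3*X*Z - Y**2 + Y*Z + 2*Z**2.


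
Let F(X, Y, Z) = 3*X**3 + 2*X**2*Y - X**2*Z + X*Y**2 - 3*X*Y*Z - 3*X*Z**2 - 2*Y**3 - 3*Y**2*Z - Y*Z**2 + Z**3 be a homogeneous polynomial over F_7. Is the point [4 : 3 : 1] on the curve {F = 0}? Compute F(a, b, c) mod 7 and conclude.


F(4,3,1) ≡ 2 (mod 7); P is NOT on the curve.

Evaluate F(4, 3, 1) term-by-term (mod 7).
  3*X**3 ↦ 3·64·1·1 = 192
  2*X**2*Y ↦ 2·16·3·1 = 96
  -X**2*Z ↦ -1·16·1·1 = -16
  X*Y**2 ↦ 1·4·9·1 = 36
  -3*X*Y*Z ↦ -3·4·3·1 = -36
  -3*X*Z**2 ↦ -3·4·1·1 = -12
  -2*Y**3 ↦ -2·1·27·1 = -54
  -3*Y**2*Z ↦ -3·1·9·1 = -27
  -Y*Z**2 ↦ -1·1·3·1 = -3
  Z**3 ↦ 1·1·1·1 = 1
Sum: F(4, 3, 1) = (192) + (96) + (-16) + (36) + (-36) + (-12) + (-54) + (-27) + (-3) + (1) = 177.
Reducing mod 7: 177 ≡ 2 (mod 7).
Since F(a, b, c) ≡ 2 ≠ 0 (mod 7), P does NOT lie on the curve.


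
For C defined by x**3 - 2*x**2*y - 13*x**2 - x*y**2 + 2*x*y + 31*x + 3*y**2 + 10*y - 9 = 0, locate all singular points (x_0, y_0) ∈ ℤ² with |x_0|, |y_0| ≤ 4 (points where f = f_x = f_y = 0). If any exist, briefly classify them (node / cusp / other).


Singular points: {(2, -3)}; classification: node.

Compute partial derivatives:
  f_x = 3*x**2 - 4*x*y - 26*x - y**2 + 2*y + 31.
  f_y = -2*x**2 - 2*x*y + 2*x + 6*y + 10.
Scan x_0 ∈ {−4, ..., 4}. For each x_0, f_y(x_0, y) is a polynomial in y; find its integer roots y ∈ {−4, ..., 4}, then test f_x and f at those candidates.
  x = -4: f_y(-4, y) = 14*y - 30; no integer root y with |y| ≤ 4.
  x = -3: f_y(-3, y) = 12*y - 14; no integer root y with |y| ≤ 4.
  x = -2: f_y(-2, y) = 10*y - 2; no integer root y with |y| ≤ 4.
  x = -1: f_y(-1, y) = 8*y + 6; no integer root y with |y| ≤ 4.
  x = 0: f_y(0, y) = 6*y + 10; no integer root y with |y| ≤ 4.
  x = 1: f_y(1, y) = 4*y + 10; no integer root y with |y| ≤ 4.
  x = 2: f_y(2, y) = 2*y + 6; vanishes at y ∈ {-3}. (2, -3): f_x = 0, f = 0 — SINGULAR.
  x = 3: f_y(3, y) = -2; no integer root y with |y| ≤ 4.
  x = 4: f_y(4, y) = -2*y - 14; no integer root y with |y| ≤ 4.
Only singular point on the grid: (2, -3).
Classify: substitute x = 2 + u, y = -3 + v and expand: f = u**3 - 2*u**2*v - u**2 - u*v**2 + v**2.
No constant or linear terms (consistent with a singular point). Quadratic part: -u**2 + v**2. Cubic part: u**3 - 2*u**2*v - u*v**2.
The quadratic part v**2 - u**2 = (v − u)(v + u) splits into two distinct linear factors, so there are two distinct tangent lines y − -3 = ±(x − 2) — this is a node (ordinary double point).
Classification: node.


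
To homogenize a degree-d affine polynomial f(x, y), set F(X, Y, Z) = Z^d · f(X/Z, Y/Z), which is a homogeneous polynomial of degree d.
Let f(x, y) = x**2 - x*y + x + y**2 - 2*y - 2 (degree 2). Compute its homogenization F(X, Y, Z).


F(X, Y, Z) = X**2 - X*Y + X*Z + Y**2 - 2*Y*Z - 2*Z**2

deg(f) = 2.
Substitute x = X/Z, y = Y/Z into f, then multiply by Z^2.
  monomial 1·x^2·y^0 ↦ 1·X^2·Y^0·Z^0.
  monomial -1·x^1·y^1 ↦ -1·X^1·Y^1·Z^0.
  monomial 1·x^1·y^0 ↦ 1·X^1·Y^0·Z^1.
  monomial 1·x^0·y^2 ↦ 1·X^0·Y^2·Z^0.
  monomial -2·x^0·y^1 ↦ -2·X^0·Y^1·Z^1.
  monomial -2·x^0·y^0 ↦ -2·X^0·Y^0·Z^2.
Collecting: F(X, Y, Z) = X**2 - X*Y + X*Z + Y**2 - 2*Y*Z - 2*Z**2.


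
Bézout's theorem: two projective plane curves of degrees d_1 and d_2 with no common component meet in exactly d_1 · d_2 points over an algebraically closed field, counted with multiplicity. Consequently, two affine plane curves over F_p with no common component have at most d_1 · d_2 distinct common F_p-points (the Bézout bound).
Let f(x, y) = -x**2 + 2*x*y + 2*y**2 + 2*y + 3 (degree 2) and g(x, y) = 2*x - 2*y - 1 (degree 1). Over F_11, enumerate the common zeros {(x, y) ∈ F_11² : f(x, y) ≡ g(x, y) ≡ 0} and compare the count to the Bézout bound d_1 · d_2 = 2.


Common zeros: {(6, 0), (9, 3)}; count = 2; Bézout bound = 2.

deg(f) = 2, deg(g) = 1, so Bézout bound = 2.
Scan x ∈ F_11. For each x, list the y ∈ F_11 with f(x, y) ≡ 0 and those with g(x, y) ≡ 0 (mod 11); the common zeros in that column are the intersection.
  x = 0: f ≡ 0 at y ∈ ∅; g ≡ 0 at y ∈ {5}; common: ∅.
  x = 1: f ≡ 0 at y ∈ {10}; g ≡ 0 at y ∈ {6}; common: ∅.
  x = 2: f ≡ 0 at y ∈ {4}; g ≡ 0 at y ∈ {7}; common: ∅.
  x = 3: f ≡ 0 at y ∈ ∅; g ≡ 0 at y ∈ {8}; common: ∅.
  x = 4: f ≡ 0 at y ∈ ∅; g ≡ 0 at y ∈ {9}; common: ∅.
  x = 5: f ≡ 0 at y ∈ {0, 5}; g ≡ 0 at y ∈ {10}; common: ∅.
  x = 6: f ≡ 0 at y ∈ {0, 4}; g ≡ 0 at y ∈ {0}; common: {0}.
  x = 7: f ≡ 0 at y ∈ ∅; g ≡ 0 at y ∈ {1}; common: ∅.
  x = 8: f ≡ 0 at y ∈ {3, 10}; g ≡ 0 at y ∈ {2}; common: ∅.
  x = 9: f ≡ 0 at y ∈ {3, 9}; g ≡ 0 at y ∈ {3}; common: {3}.
  x = 10: f ≡ 0 at y ∈ ∅; g ≡ 0 at y ∈ {4}; common: ∅.
Collecting: common zeros = {(6, 0), (9, 3)}, so the count is 2.
Comparison with the Bézout bound: 2 ≤ 2 = deg(f)·deg(g), as expected for curves with no common component (the bound is attained).


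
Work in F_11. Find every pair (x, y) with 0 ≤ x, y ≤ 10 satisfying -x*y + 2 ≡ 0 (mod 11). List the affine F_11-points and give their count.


Affine F_11-points: {(1, 2), (2, 1), (3, 8), (4, 6), (5, 7), (6, 4), (7, 5), (8, 3), (9, 10), (10, 9)}; count = 10.

For each of the 121 pairs (x, y) ∈ F_11², evaluate f(x, y) mod 11. Record the zeros.
  x = 0: [0↦2, 1↦2, 2↦2, 3↦2, 4↦2, 5↦2, 6↦2, 7↦2, 8↦2, 9↦2, 10↦2]  zeros at y ∈ ∅
  x = 1: [0↦2, 1↦1, 2↦0, 3↦10, 4↦9, 5↦8, 6↦7, 7↦6, 8↦5, 9↦4, 10↦3]  zeros at y ∈ {2}
  x = 2: [0↦2, 1↦0, 2↦9, 3↦7, 4↦5, 5↦3, 6↦1, 7↦10, 8↦8, 9↦6, 10↦4]  zeros at y ∈ {1}
  x = 3: [0↦2, 1↦10, 2↦7, 3↦4, 4↦1, 5↦9, 6↦6, 7↦3, 8↦0, 9↦8, 10↦5]  zeros at y ∈ {8}
  x = 4: [0↦2, 1↦9, 2↦5, 3↦1, 4↦8, 5↦4, 6↦0, 7↦7, 8↦3, 9↦10, 10↦6]  zeros at y ∈ {6}
  x = 5: [0↦2, 1↦8, 2↦3, 3↦9, 4↦4, 5↦10, 6↦5, 7↦0, 8↦6, 9↦1, 10↦7]  zeros at y ∈ {7}
  x = 6: [0↦2, 1↦7, 2↦1, 3↦6, 4↦0, 5↦5, 6↦10, 7↦4, 8↦9, 9↦3, 10↦8]  zeros at y ∈ {4}
  x = 7: [0↦2, 1↦6, 2↦10, 3↦3, 4↦7, 5↦0, 6↦4, 7↦8, 8↦1, 9↦5, 10↦9]  zeros at y ∈ {5}
  x = 8: [0↦2, 1↦5, 2↦8, 3↦0, 4↦3, 5↦6, 6↦9, 7↦1, 8↦4, 9↦7, 10↦10]  zeros at y ∈ {3}
  x = 9: [0↦2, 1↦4, 2↦6, 3↦8, 4↦10, 5↦1, 6↦3, 7↦5, 8↦7, 9↦9, 10↦0]  zeros at y ∈ {10}
  x = 10: [0↦2, 1↦3, 2↦4, 3↦5, 4↦6, 5↦7, 6↦8, 7↦9, 8↦10, 9↦0, 10↦1]  zeros at y ∈ {9}
Collecting zeros: affine points = {(1, 2), (2, 1), (3, 8), (4, 6), (5, 7), (6, 4), (7, 5), (8, 3), (9, 10), (10, 9)}.
Total count |C(F_11)_aff| = 10.


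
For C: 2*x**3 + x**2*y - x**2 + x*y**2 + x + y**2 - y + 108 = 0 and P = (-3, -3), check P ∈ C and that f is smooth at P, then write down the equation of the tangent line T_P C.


Tangent line at P: 88*x + 20*y + 324 = 0.

Step 1: f(-3, -3) = 0, so P lies on C.
Step 2: partial derivatives
  f_x(x, y) = 6*x**2 + 2*x*y - 2*x + y**2 + 1, f_y(x, y) = x**2 + 2*x*y + 2*y - 1.
  f_x(P) = 88, f_y(P) = 20 (gradient nonzero, so P is smooth).
Step 3: tangent line at P: 88·(x − -3) + 20·(y − -3) = 0.
Expanding: 88*x + 20*y + 324 = 0.


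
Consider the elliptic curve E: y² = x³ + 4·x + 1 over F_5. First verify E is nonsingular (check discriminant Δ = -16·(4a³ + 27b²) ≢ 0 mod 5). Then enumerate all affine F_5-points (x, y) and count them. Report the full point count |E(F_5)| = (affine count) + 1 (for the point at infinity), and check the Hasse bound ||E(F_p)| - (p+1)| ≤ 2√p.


Affine points = {(0, 1), (0, 4), (1, 1), (1, 4), (3, 0), (4, 1), (4, 4)}; affine count = 7; |E(F_5)| = 8.

Discriminant check: Δ ∝ 4a³ + 27b² = 4·4³ + 27·1² = 4·64 + 27·1 ≡ 3 (mod 5). Nonzero ⇒ E is nonsingular.
For each x ∈ F_5, compute rhs = x³ + 4·x + 1 mod 5, then count y ∈ F_5 with y² ≡ rhs.
  x = 0: rhs = 1, matching y values: 1, 4 (2 points).
  x = 1: rhs = 1, matching y values: 1, 4 (2 points).
  x = 2: rhs = 2, matching y values: none (0 points).
  x = 3: rhs = 0, matching y values: 0 (1 points).
  x = 4: rhs = 1, matching y values: 1, 4 (2 points).
Total affine count: 7.
Full point count |E(F_5)| = 7 + 1 = 8.
Hasse bound: |8 − (5+1)| = |2| = 2 ≤ 2√5 ≈ 4.4721 ✓.


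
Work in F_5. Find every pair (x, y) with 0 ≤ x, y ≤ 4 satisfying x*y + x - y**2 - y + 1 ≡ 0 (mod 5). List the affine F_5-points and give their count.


Affine F_5-points: {(0, 2), (3, 1), (4, 0), (4, 3)}; count = 4.

For each of the 25 pairs (x, y) ∈ F_5², evaluate f(x, y) mod 5. Record the zeros.
  x = 0: [0↦1, 1↦4, 2↦0, 3↦4, 4↦1]  zeros at y ∈ {2}
  x = 1: [0↦2, 1↦1, 2↦3, 3↦3, 4↦1]  zeros at y ∈ ∅
  x = 2: [0↦3, 1↦3, 2↦1, 3↦2, 4↦1]  zeros at y ∈ ∅
  x = 3: [0↦4, 1↦0, 2↦4, 3↦1, 4↦1]  zeros at y ∈ {1}
  x = 4: [0↦0, 1↦2, 2↦2, 3↦0, 4↦1]  zeros at y ∈ {0, 3}
Collecting zeros: affine points = {(0, 2), (3, 1), (4, 0), (4, 3)}.
Total count |C(F_5)_aff| = 4.
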